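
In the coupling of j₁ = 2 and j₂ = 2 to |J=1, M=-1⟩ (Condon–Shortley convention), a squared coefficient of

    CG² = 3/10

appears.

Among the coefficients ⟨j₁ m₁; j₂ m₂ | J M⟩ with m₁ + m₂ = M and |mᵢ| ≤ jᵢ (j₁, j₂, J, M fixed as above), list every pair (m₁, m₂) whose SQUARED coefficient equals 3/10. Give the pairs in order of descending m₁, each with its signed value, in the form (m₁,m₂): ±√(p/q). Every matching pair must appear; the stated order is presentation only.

(0,-1): −√(3/10); (-1,0): +√(3/10)

Admissible pairs with m₁+m₂ = M = -1: (-2,1), (-1,0), (0,-1), (1,-2)
  (m₁,m₂)=(1,-2): CG² = 1/5, CG = +√(1/5)
  (m₁,m₂)=(0,-1): CG² = 3/10, CG = −√(3/10)   ← matches the target
  (m₁,m₂)=(-1,0): CG² = 3/10, CG = +√(3/10)   ← matches the target
  (m₁,m₂)=(-2,1): CG² = 1/5, CG = −√(1/5)
Pairs with CG² = 3/10: (0,-1): −√(3/10); (-1,0): +√(3/10)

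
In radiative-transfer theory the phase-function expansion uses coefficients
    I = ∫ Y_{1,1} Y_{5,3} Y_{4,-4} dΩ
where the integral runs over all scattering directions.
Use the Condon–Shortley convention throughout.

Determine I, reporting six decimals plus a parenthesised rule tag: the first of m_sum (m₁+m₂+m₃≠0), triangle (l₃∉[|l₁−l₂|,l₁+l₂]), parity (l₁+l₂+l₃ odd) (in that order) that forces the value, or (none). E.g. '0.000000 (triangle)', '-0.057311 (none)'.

-0.049106 (none)

Checks pass: Σm=0; 10 even; l₃=4∈[4,6].
(2·1+1)(2·5+1)(2·4+1) = 297
Δ: 2! 0! 8! / 11! → 1/495
sum: t=1:−1/576 = -1/576
3j²(1 5 4; 0 0 0) = Δ·Π!·Σ² = 5/99  (sign -1)
sum: t=0:+1/80640 = 1/80640
3j²(1 5 4; 1 3 -4) = Δ·Π!·Σ² = 1/495  (sign +1)
combine: 4πI² = 297·5/99·1/495 = 1/33
take √, sign -1: I = -0.04910640
No selection rule forces the value: the integral is nonzero (none).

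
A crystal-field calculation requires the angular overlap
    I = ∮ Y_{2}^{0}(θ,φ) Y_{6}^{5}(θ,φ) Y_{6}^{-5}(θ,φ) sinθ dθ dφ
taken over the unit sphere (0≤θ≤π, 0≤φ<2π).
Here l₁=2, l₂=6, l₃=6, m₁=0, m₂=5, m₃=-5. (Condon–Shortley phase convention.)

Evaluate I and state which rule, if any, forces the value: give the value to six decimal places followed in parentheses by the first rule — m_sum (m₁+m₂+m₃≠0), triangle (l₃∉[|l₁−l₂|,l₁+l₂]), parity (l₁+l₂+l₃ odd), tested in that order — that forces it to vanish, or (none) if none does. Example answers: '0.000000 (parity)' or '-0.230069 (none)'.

0.126157 (none)

Checks pass: Σm=0; 14 even; l₃=6∈[4,8].
(2·2+1)(2·6+1)(2·6+1) = 845
Δ: 2! 2! 10! / 15! → 1/90090
sum: t=0:+1/69120 t=1:−1/14400 t=2:+1/69120 = -7/172800
3j²(2 6 6; 0 0 0) = Δ·Π!·Σ² = 14/715  (sign -1)
sum: t=1:−1/3628800 t=2:+1/1451520 = 1/2419200
3j²(2 6 6; 0 5 -5) = Δ·Π!·Σ² = 11/910  (sign -1)
combine: 4πI² = 845·14/715·11/910 = 1/5
take √, sign +1: I = 0.12615663
No selection rule forces the value: the integral is nonzero (none).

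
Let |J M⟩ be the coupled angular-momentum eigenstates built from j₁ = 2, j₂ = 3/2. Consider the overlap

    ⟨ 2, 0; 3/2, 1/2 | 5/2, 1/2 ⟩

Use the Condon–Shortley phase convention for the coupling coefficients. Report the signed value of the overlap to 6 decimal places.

-0.292770

√[6·1!3!2!/7! · 2!2!2!1!3!2!] = √(48/35)
  +(−1)^0/∏(0,1,2,2,1,0)! = 1/4  (running 1/4)
  +(−1)^1/∏(1,0,1,1,2,1)! = -1/2  (running -1/4)
⟨..|..⟩ = √(48/35)·(-1/4) = -0.292770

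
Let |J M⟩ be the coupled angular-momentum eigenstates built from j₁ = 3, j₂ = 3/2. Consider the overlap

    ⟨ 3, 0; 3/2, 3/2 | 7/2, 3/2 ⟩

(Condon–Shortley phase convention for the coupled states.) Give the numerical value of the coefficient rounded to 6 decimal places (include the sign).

−√(10/21) ≈ -0.690066

j₁+j₂−J=1  J+j₁−j₂=5  J−j₁+j₂=2  j₁+j₂+J+1=9
(j₁±m₁, j₂±m₂, J±M) = (3,3,3,0,5,2)
P² = 1920/7
sum k=1..1:
  [1] −1/24 = -1/24
S = -1/24
C² = P²·S² = 10/21 ; C = -0.690066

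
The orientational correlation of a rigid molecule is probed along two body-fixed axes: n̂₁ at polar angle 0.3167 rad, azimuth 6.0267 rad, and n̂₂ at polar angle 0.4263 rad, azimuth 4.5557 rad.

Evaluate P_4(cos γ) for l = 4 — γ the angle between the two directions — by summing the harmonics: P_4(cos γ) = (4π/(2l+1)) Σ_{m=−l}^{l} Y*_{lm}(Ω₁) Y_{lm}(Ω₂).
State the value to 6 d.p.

Expand P_4 via completeness: Σ_{m} conj(Y_{4,m}) at Ω₁ times Y_{4,m} at Ω₂ —
  m=-4: Y*=(0.002158, -0.003560)  Y=(0.010479, 0.007588)  product (0.000050, -0.000021)
  m=-3: Y*=(0.025806, -0.024996)  Y=(0.036497, -0.071838)  product (-0.000854, -0.002766)
  m=-2: Y*=(0.150424, -0.084728)  Y=(-0.261352, -0.084693)  product (-0.046489, 0.009404)
  m=-1: Y*=(0.449764, -0.117956)  Y=(-0.077911, 0.493160)  product (0.023129, 0.230996)
  m=+0: Y*=(0.470708, -0.000000)  Y=(0.231017, 0.000000)  product (0.108741, 0.000000)
  m=+1: Y*=(-0.449764, -0.117956)  Y=(0.077911, 0.493160)  product (0.023129, -0.230996)
  m=+2: Y*=(0.150424, 0.084728)  Y=(-0.261352, 0.084693)  product (-0.046489, -0.009404)
  m=+3: Y*=(-0.025806, -0.024996)  Y=(-0.036497, -0.071838)  product (-0.000854, 0.002766)
  m=+4: Y*=(0.002158, 0.003560)  Y=(0.010479, -0.007588)  product (0.000050, 0.000021)
Σ over m = (0.060413, -0.000000); ×(4π/9) → (0.084353, -0.000000). Real part: 0.084353

0.084353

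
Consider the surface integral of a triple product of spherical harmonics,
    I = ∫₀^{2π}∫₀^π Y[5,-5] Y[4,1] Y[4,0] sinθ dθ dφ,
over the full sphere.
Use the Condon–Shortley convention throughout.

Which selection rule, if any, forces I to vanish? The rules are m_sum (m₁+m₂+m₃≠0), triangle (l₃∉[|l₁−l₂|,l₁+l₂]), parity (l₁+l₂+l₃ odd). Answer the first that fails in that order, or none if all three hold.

m_sum

Σmᵢ = -4  ✗
l₃∈[|l₁−l₂|,l₁+l₂]=[1,9], have l₃=4
Σlᵢ = 13 ⇒ odd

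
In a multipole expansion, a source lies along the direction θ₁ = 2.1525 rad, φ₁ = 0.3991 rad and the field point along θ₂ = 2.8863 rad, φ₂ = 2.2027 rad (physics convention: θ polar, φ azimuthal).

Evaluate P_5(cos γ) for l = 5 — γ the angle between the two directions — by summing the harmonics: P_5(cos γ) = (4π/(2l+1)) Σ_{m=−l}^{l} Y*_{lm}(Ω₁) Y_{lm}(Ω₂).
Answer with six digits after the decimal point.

0.126774

Addition theorem: P_5(cos γ) = (4π/11) Σ_m Y*_{lm}(Ω₁) Y_{lm}(Ω₂), m = −5…5:
  term(m=-5) = -0.000083-0.000036i   from Y*(Ω₁)=-0.077875+0.172203i, Y(Ω₂)=+0.000009+0.000477i
  term(m=-4) = +0.001355-0.001821i   from Y*(Ω₁)=+0.010062-0.392889i, Y(Ω₂)=+0.004721+0.003327i
  term(m=-3) = +0.009217+0.010978i   from Y*(Ω₁)=+0.126418+0.322586i, Y(Ω₂)=+0.039206-0.013207i
  term(m=-2) = +0.010363-0.005207i   from Y*(Ω₁)=+0.042797+0.043907i, Y(Ω₂)=+0.057157-0.180299i
  term(m=-1) = +0.041290+0.174145i   from Y*(Ω₁)=-0.323646-0.136492i, Y(Ω₂)=-0.300971-0.411143i
  term(m=+0) = -0.013311+0.000000i   from Y*(Ω₁)=+0.025108-0.000000i, Y(Ω₂)=-0.530159+0.000000i
  term(m=+1) = +0.041290-0.174145i   from Y*(Ω₁)=+0.323646-0.136492i, Y(Ω₂)=+0.300971-0.411143i
  term(m=+2) = +0.010363+0.005207i   from Y*(Ω₁)=+0.042797-0.043907i, Y(Ω₂)=+0.057157+0.180299i
  term(m=+3) = +0.009217-0.010978i   from Y*(Ω₁)=-0.126418+0.322586i, Y(Ω₂)=-0.039206-0.013207i
  term(m=+4) = +0.001355+0.001821i   from Y*(Ω₁)=+0.010062+0.392889i, Y(Ω₂)=+0.004721-0.003327i
  term(m=+5) = -0.000083+0.000036i   from Y*(Ω₁)=+0.077875+0.172203i, Y(Ω₂)=-0.000009+0.000477i
Total Σ_m = +0.110972-0.000000i. Multiply by 1.142397: +0.126774-0.000000i. P_5(cos γ) = 0.126774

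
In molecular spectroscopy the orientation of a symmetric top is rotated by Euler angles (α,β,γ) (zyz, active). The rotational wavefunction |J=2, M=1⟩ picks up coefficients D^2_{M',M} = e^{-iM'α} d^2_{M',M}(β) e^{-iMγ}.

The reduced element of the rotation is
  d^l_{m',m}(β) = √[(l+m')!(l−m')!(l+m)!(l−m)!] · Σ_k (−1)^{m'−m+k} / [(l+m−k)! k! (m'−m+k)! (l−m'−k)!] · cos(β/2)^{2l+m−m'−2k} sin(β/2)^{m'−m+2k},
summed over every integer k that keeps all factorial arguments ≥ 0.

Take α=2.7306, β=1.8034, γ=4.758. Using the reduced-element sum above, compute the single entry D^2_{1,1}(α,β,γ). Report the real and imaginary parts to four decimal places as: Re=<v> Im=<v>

Re=-0.2008 Im=0.5250

Split into d^2_{1,1}(β=1.8034) × two z-phases.
With c≡cos(β/2)=0.620277 and s≡sin(β/2)=0.784383, N=[6·1·6·1]^{1/2}=6.000000
k: max(0,(1)−(1))=0 … min(2+(1),2−(1))=1
  k=0: (−1)^0·6.0000/(6)·0.6203^4·0.7844^0 = +0.148028
  k=1: (−1)^1·6.0000/(2)·0.6203^2·0.7844^2 = -0.710148
d^2_{1,1}(1.8034) = +0.148028 -0.710148 = -0.562120
D = (-0.916725-0.399520i)·(-0.562120)·(+0.045595+0.998960i) = -0.200849+0.525013i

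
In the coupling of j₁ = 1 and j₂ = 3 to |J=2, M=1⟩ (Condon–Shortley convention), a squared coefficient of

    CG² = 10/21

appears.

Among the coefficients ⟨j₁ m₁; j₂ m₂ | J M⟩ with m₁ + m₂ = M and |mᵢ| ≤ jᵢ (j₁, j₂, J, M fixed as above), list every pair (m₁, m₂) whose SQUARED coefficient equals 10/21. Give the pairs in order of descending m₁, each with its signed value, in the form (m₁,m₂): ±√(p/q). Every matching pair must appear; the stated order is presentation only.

Admissible pairs with m₁+m₂ = M = 1: (-1,2), (0,1), (1,0)
  (m₁,m₂)=(1,0): CG² = 1/7, CG = +√(1/7)
  (m₁,m₂)=(0,1): CG² = 8/21, CG = −√(8/21)
  (m₁,m₂)=(-1,2): CG² = 10/21, CG = +√(10/21)   ← matches the target
Pairs with CG² = 10/21: (-1,2): +√(10/21)

(-1,2): +√(10/21)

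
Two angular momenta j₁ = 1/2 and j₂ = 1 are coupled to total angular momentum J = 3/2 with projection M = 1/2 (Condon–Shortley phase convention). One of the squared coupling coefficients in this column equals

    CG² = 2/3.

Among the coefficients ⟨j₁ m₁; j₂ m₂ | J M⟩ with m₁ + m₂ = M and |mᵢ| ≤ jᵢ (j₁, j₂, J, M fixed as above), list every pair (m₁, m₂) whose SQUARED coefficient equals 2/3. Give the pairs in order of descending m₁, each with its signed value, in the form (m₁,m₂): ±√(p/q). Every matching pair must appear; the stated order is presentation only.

Admissible pairs with m₁+m₂ = M = 1/2: (-1/2,1), (1/2,0)
  (m₁,m₂)=(1/2,0): CG² = 2/3, CG = +√(2/3)   ← matches the target
  (m₁,m₂)=(-1/2,1): CG² = 1/3, CG = +√(1/3)
Pairs with CG² = 2/3: (1/2,0): +√(2/3)

(1/2,0): +√(2/3)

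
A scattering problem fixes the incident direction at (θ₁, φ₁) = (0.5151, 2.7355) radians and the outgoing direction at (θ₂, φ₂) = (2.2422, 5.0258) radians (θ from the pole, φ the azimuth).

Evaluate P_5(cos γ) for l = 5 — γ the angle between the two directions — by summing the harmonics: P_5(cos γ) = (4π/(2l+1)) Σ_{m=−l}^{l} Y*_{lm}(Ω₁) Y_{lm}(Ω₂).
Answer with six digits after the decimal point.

0.404499

Expand P_5 via completeness: Σ_{m} conj(Y_{5,m}) at Ω₁ times Y_{5,m} at Ω₂ —
  term(m=-5) = (0.000810, 0.001651)   from Y*(Ω₁)=(0.005974, 0.012067), Y(Ω₂)=(0.136555, 0.000511)
  term(m=-4) = (0.024917, 0.006724)   from Y*(Ω₁)=(-0.004028, -0.075113), Y(Ω₂)=(-0.107001, 0.325993)
  term(m=-3) = (0.082521, -0.054980)   from Y*(Ω₁)=(-0.083045, 0.225736), Y(Ω₂)=(-0.332978, -0.243067)
  term(m=-2) = (0.006224, -0.046952)   from Y*(Ω₁)=(0.313178, -0.330422), Y(Ω₂)=(0.084257, -0.061024)
  term(m=-1) = (0.081040, 0.092491)   from Y*(Ω₁)=(-0.353928, 0.152187), Y(Ω₂)=(-0.098408, -0.303642)
  term(m=+0) = (-0.036944, -0.000000)   from Y*(Ω₁)=(-0.191306, -0.000000), Y(Ω₂)=(0.193112, 0.000000)
  term(m=+1) = (0.081040, -0.092491)   from Y*(Ω₁)=(0.353928, 0.152187), Y(Ω₂)=(0.098408, -0.303642)
  term(m=+2) = (0.006224, 0.046952)   from Y*(Ω₁)=(0.313178, 0.330422), Y(Ω₂)=(0.084257, 0.061024)
  term(m=+3) = (0.082521, 0.054980)   from Y*(Ω₁)=(0.083045, 0.225736), Y(Ω₂)=(0.332978, -0.243067)
  term(m=+4) = (0.024917, -0.006724)   from Y*(Ω₁)=(-0.004028, 0.075113), Y(Ω₂)=(-0.107001, -0.325993)
  term(m=+5) = (0.000810, -0.001651)   from Y*(Ω₁)=(-0.005974, 0.012067), Y(Ω₂)=(-0.136555, 0.000511)
Total Σ_m = (0.354079, -0.000000). Multiply by 1.142397: (0.404499, -0.000000). P_5(cos γ) = 0.404499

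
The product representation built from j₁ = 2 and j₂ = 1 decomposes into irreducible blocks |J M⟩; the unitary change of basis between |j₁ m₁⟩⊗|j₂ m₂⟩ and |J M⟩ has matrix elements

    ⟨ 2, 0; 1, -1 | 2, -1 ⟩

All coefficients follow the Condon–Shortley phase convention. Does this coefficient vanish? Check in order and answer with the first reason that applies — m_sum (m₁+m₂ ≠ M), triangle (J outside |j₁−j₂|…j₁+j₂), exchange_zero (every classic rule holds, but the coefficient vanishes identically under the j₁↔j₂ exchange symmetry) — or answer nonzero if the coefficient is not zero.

m-sum: m₁+m₂ = 0+(-1) = -1, M = -1  ✓
triangle: |j₁−j₂| = 1 ≤ J = 2 ≤ j₁+j₂ = 3  ✓
exchange: j₁≠j₂ or m₁≠m₂ — the exchange symmetry imposes no constraint here
value check: CG = +√(1/2) = +0.707107 ≠ 0

nonzero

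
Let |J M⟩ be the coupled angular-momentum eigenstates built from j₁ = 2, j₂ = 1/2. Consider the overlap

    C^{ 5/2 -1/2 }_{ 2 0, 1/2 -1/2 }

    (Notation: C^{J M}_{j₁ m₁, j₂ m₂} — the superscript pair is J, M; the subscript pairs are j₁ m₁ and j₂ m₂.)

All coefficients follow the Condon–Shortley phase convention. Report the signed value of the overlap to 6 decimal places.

+0.774597  (= +√(3/5))

triangle: 0!*4!*1!/6! = 24/720
(j±m)!: 2!*2!*0!*1!*2!*3! = 48
prefactor² = (2J+1)*Δ*N² = 48/5
  k=0: +1/(0!*0!*2!*0!*2!*1!) = 1/4
Σ = 1/4  ⇒  CG² = 48/5*(1/4)² = 3/5
CG = +√(3/5) = +0.774597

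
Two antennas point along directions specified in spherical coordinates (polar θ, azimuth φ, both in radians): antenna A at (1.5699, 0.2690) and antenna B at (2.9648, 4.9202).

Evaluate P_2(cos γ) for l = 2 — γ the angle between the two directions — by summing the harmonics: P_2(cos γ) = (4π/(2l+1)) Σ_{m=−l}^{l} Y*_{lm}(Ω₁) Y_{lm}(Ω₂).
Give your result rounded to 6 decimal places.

-0.499797

Expand P_2 via completeness: Σ_{m} conj(Y_{2,m}) at Ω₁ times Y_{2,m} at Ω₂ —
  term(m=-2) = -0.004581-0.000563i   from Y*(Ω₁)=+0.331707+0.197934i, Y(Ω₂)=-0.010931+0.004824i
  term(m=-1) = +0.000006-0.000092i   from Y*(Ω₁)=+0.000668+0.000184i, Y(Ω₂)=-0.027596-0.130875i
  term(m=+0) = -0.189713-0.000000i   from Y*(Ω₁)=-0.315391-0.000000i, Y(Ω₂)=+0.601517+0.000000i
  term(m=+1) = +0.000006+0.000092i   from Y*(Ω₁)=-0.000668+0.000184i, Y(Ω₂)=+0.027596-0.130875i
  term(m=+2) = -0.004581+0.000563i   from Y*(Ω₁)=+0.331707-0.197934i, Y(Ω₂)=-0.010931-0.004824i
Total Σ_m = -0.198863+0.000000i. Multiply by 2.513274: -0.499797+0.000000i. P_2(cos γ) = -0.499797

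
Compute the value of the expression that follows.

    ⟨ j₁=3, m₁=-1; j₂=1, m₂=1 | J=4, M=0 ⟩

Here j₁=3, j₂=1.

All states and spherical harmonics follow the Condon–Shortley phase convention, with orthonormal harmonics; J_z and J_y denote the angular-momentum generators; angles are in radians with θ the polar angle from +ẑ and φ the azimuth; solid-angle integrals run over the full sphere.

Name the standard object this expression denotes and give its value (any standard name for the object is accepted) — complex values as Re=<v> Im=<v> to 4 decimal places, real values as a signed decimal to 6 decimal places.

Clebsch–Gordan coefficient, +√(3/14) ≈ +0.462910

This is a Clebsch–Gordan (vector-coupling) coefficient.
j₁+j₂−J=0  J+j₁−j₂=6  J−j₁+j₂=2  j₁+j₂+J+1=9
(j₁±m₁, j₂±m₂, J±M) = (2,4,2,0,4,4)
P² = 13824/7
sum k=0..0:
  [0] +1/96 = 1/96
S = 1/96
C² = P²·S² = 3/14 ; C = +0.462910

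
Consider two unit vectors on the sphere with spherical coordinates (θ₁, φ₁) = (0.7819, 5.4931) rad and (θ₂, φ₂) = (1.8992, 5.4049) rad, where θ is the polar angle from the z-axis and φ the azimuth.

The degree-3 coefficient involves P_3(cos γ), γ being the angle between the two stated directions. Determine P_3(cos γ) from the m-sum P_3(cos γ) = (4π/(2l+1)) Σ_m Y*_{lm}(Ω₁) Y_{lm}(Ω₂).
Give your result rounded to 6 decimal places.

Expand P_3 via completeness: Σ_{m} conj(Y_{3,m}) at Ω₁ times Y_{3,m} at Ω₂ —
  [-3]  conj(Y_{3,-3})(Ω₁) = -0.104654-0.101752i ; Y_{3,-3}(Ω₂) = -0.309377+0.171730i ; Δ = +0.049851+0.013507i
  [-2]  conj(Y_{3,-2})(Ω₁) = -0.003375-0.360036i ; Y_{3,-2}(Ω₂) = +0.054550-0.290252i ; Δ = -0.104685-0.018660i
  [-1]  conj(Y_{3,-1})(Ω₁) = +0.243204-0.245495i ; Y_{3,-1}(Ω₂) = -0.093724-0.112980i ; Δ = -0.050530-0.004468i
  [+0]  conj(Y_{3,0})(Ω₁) = -0.127767-0.000000i ; Y_{3,0}(Ω₂) = +0.298480+0.000000i ; Δ = -0.038136-0.000000i
  [+1]  conj(Y_{3,1})(Ω₁) = -0.243204-0.245495i ; Y_{3,1}(Ω₂) = +0.093724-0.112980i ; Δ = -0.050530+0.004468i
  [+2]  conj(Y_{3,2})(Ω₁) = -0.003375+0.360036i ; Y_{3,2}(Ω₂) = +0.054550+0.290252i ; Δ = -0.104685+0.018660i
  [+3]  conj(Y_{3,3})(Ω₁) = +0.104654-0.101752i ; Y_{3,3}(Ω₂) = +0.309377+0.171730i ; Δ = +0.049851-0.013507i
Σ over m = -0.248864+0.000000i; ×(4π/7) → -0.446759+0.000000i. Real part: -0.446759

-0.446759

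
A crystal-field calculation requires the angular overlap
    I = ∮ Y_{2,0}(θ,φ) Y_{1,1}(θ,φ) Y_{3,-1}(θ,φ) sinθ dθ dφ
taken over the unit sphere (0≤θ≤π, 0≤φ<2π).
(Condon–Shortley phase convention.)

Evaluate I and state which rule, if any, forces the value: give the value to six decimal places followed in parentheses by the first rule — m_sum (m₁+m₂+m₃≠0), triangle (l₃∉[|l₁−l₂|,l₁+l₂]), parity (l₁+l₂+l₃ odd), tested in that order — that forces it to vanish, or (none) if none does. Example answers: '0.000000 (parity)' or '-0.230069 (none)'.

-0.202301 (none)

m-sum 0 ✓  L=6 even ✓  1≤3≤3 ✓
Π(2lᵢ+1) = 5×3×7 = 105
triangle coeff Δ(2,1,3) = 1/105
Σ_t [0,0]: t=0:+1/4 = 1/4
(3j)²=3/35 [(2 1 3; 0 0 0)], sign=-1
Σ_t [0,0]: t=0:+1/8 = 1/8
(3j)²=2/35 [(2 1 3; 0 1 -1)], sign=+1
⇒ 4πI² = 18/35
I = (-1)√(18/35/(4π)) = -0.20230066
No selection rule forces the value: the integral is nonzero (none).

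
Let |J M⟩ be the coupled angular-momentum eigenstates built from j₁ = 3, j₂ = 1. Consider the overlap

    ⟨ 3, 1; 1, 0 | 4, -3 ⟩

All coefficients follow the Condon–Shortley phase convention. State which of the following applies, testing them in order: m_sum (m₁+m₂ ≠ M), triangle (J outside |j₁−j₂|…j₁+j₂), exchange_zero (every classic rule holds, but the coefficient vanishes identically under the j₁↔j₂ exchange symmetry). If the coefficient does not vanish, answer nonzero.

m_sum

m-sum: m₁+m₂ = 1+0 = 1, M = -3  ✗ ⇒ coefficient is 0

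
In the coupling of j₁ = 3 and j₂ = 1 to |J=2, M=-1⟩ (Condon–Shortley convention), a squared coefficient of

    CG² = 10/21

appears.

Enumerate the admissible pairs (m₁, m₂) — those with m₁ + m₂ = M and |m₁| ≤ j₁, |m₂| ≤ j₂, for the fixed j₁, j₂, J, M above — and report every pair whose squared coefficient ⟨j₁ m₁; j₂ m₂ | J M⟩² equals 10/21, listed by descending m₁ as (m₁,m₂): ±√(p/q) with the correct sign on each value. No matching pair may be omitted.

(-2,1): +√(10/21)

Admissible pairs with m₁+m₂ = M = -1: (-2,1), (-1,0), (0,-1)
  (m₁,m₂)=(0,-1): CG² = 1/7, CG = +√(1/7)
  (m₁,m₂)=(-1,0): CG² = 8/21, CG = −√(8/21)
  (m₁,m₂)=(-2,1): CG² = 10/21, CG = +√(10/21)   ← matches the target
Pairs with CG² = 10/21: (-2,1): +√(10/21)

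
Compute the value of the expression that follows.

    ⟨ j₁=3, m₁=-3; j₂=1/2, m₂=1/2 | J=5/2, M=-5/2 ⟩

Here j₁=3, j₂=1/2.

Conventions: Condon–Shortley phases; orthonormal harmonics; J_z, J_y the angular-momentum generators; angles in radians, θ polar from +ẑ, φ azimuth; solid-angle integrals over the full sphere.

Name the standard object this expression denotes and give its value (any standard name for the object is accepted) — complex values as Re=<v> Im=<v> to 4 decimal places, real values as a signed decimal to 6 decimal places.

This is a Clebsch–Gordan (vector-coupling) coefficient.
√[6·1!5!0!/7! · 0!6!1!0!0!5!] = √(86400/7)
  +(−1)^1/∏(1,0,5,0,0,0)! = -1/120  (running -1/120)
⟨..|..⟩ = √(86400/7)·(-1/120) = -0.925820

Clebsch–Gordan coefficient, −√(6/7) ≈ -0.925820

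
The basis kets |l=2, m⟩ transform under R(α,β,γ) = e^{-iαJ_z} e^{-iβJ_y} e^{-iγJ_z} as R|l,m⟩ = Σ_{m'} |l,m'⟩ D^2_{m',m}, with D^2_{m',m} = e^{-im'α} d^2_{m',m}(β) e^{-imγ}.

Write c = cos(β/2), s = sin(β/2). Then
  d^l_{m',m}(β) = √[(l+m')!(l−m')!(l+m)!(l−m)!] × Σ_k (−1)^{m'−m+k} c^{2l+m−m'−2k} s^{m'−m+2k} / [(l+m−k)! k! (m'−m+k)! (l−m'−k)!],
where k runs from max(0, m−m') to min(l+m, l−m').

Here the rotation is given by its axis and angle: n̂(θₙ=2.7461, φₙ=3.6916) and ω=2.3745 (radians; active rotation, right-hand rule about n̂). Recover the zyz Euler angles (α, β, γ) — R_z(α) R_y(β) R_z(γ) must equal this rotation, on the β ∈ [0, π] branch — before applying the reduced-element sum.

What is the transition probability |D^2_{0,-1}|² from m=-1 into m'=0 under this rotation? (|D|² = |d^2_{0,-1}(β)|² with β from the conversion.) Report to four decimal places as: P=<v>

Axis–angle → zyz. n̂ = (sinθₙcosφₙ, sinθₙsinφₙ, cosθₙ) = (-0.328445, -0.201374, -0.922807), ω = 2.3745.
R = I cosω + sinω [n̂]ₓ + (1−cosω) n̂n̂ᵀ gives
  R = [-0.534393, +0.754226, +0.381533; -0.526713, -0.650185, +0.547570; +0.661058, +0.091659, +0.744715]
β = atan2(√(R₁₃²+R₂₃²), R₃₃) = 0.730689; α = atan2(R₂₃, R₁₃) mod 2π = 0.962238; γ = atan2(R₃₂, −R₃₁) mod 2π = 3.003816
D^2_{0,-1}(0.9622,0.7307,3.0038) = e^{-i·0·0.9622}·d^2_{0,-1}(0.7307)·e^{-i·-1·3.0038}. Compute d first:
Half-angle: c=0.934001, s=0.357271. N=√(2·2·1·6)=4.898979
k∈{0,1} keeps every argument non-negative
  k=0: (−1)^1·4.8990/(2)·0.9340^3·0.3573^1 = -0.713042
  k=1: (−1)^2·4.8990/(2)·0.9340^1·0.3573^3 = +0.104332
d^2_{0,-1}(0.7307) = -0.713042 +0.104332 = -0.608710
|D^2_{0,-1}|² = |d^2_{0,-1}(β)|² = (-0.608710)² = 0.370528 (the z-rotation phases have unit modulus)

P=0.3705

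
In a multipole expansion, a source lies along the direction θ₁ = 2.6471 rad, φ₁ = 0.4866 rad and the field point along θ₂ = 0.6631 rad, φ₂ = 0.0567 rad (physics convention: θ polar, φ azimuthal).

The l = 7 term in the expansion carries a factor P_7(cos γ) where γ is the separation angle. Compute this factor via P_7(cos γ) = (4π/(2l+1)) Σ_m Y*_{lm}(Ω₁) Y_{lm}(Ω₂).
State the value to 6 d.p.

-0.056107

Addition theorem: P_7(cos γ) = (4π/15) Σ_m Y*_{lm}(Ω₁) Y_{lm}(Ω₂), m = −7…7:
  m=-7: Y*=-0.00262 - 0.00071j  Y=0.01544 - 0.00647j  product -0.00005 + 0.00001j
  m=-6: Y*=0.01835 - 0.00414j  Y=0.07562 - 0.02677j  product 0.00128 - 0.00080j
  m=-5: Y*=-0.06085 + 0.05215j  Y=0.22025 - 0.06417j  product -0.01006 + 0.01539j
  m=-4: Y*=0.08501 - 0.21558j  Y=0.41055 - 0.09474j  product 0.01448 - 0.09656j
  m=-3: Y*=0.04939 + 0.44313j  Y=0.43667 - 0.07500j  product 0.05480 + 0.18980j
  m=-2: Y*=-0.27250 - 0.40037j  Y=0.08552 - 0.00974j  product -0.02720 - 0.03159j
  m=-1: Y*=0.05295 + 0.02801j  Y=-0.36577 + 0.02076j  product -0.01995 - 0.00915j
  m=+0: Y*=0.44589 + 0.00000j  Y=-0.20988 + 0.00000j  product -0.09358 + 0.00000j
  m=+1: Y*=-0.05295 + 0.02801j  Y=0.36577 + 0.02076j  product -0.01995 + 0.00915j
  m=+2: Y*=-0.27250 + 0.40037j  Y=0.08552 + 0.00974j  product -0.02720 + 0.03159j
  m=+3: Y*=-0.04939 + 0.44313j  Y=-0.43667 - 0.07500j  product 0.05480 - 0.18980j
  m=+4: Y*=0.08501 + 0.21558j  Y=0.41055 + 0.09474j  product 0.01448 + 0.09656j
  m=+5: Y*=0.06085 + 0.05215j  Y=-0.22025 - 0.06417j  product -0.01006 - 0.01539j
  m=+6: Y*=0.01835 + 0.00414j  Y=0.07562 + 0.02677j  product 0.00128 + 0.00080j
  m=+7: Y*=0.00262 - 0.00071j  Y=-0.01544 - 0.00647j  product -0.00005 - 0.00001j
Σ over m = -0.06697 + 0.00000j; ×(4π/15) → -0.05611 + 0.00000j. Real part: -0.056107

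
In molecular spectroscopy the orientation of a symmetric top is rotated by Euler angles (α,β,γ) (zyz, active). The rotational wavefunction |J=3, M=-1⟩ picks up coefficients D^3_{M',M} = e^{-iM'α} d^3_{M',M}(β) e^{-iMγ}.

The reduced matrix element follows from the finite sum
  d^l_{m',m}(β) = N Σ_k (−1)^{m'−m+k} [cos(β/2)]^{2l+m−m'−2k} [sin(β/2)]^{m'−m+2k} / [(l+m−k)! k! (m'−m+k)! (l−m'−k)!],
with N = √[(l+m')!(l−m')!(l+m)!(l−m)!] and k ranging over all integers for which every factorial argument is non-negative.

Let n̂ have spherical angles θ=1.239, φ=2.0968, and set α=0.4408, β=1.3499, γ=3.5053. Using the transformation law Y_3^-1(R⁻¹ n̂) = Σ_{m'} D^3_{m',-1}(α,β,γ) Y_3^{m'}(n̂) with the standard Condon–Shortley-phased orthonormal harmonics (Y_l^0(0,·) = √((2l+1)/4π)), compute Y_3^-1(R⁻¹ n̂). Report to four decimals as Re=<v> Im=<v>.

Need the full column D^3_{m',-1} for m'=−3..3 at α=0.4408, β=1.3499, γ=3.5053.
cos(β/2)=0.780738, sin(β/2)=0.624858
d^3_{-3,-1}: single k=2 term ⇒ +0.561863;  D = +0.064646-0.558132i
d^3_{-2,-1}: k∈[1..2] ⇒ +0.573203 -0.734329 = -0.161126;  D = +0.051524+0.152666i
d^3_{-1,-1}: k∈[0..2] ⇒ +0.226481 -1.160579 +0.557556 = -0.376542;  D = +0.261119+0.271294i
d^3_{0,-1}: k∈[0..2] ⇒ -0.627913 +1.206626 -0.257634 = +0.321079;  D = -0.300076-0.114221i
d^3_{1,-1}: k∈[0..2] ⇒ +0.870434 -0.743408 +0.059524 = +0.186550;  D = -0.185996+0.014367i
d^3_{2,-1}: k∈[0..1] ⇒ -0.734329 +0.235187 = -0.499142;  D = +0.433687-0.247101i
d^3_{3,-1}: single k=0 term ⇒ +0.359901;  D = -0.206795+0.294557i
Y_3^{m'}(θ=1.239,φ=2.0968) and Σ D·Y over m':
  (+0.0646-0.5581i)·(+0.3526-0.0025i)  (+0.0515+0.1527i)·(-0.1475+0.2584i)  (+0.2611+0.2713i)·(+0.0720+0.1241i)  (-0.3001-0.1142i)·(-0.3002+0.0000i)  (-0.1860+0.0144i)·(-0.0720+0.1241i)  (+0.4337-0.2471i)·(-0.1475-0.2584i)  (-0.2068+0.2946i)·(-0.3526-0.0025i)
Y_3^-1(R⁻¹ n̂) = +0.006981-0.323014i

Re=0.0070 Im=-0.3230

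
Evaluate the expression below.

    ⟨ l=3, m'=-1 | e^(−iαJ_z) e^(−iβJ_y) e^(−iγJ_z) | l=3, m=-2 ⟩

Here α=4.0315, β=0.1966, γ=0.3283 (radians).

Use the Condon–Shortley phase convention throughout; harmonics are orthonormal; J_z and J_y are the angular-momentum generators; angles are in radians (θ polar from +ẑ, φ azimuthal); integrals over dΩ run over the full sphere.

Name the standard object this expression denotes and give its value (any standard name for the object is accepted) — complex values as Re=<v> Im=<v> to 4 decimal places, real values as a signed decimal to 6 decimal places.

This is a Wigner D-matrix element — the rotation-matrix element ⟨l m'| R(α,β,γ) |l m⟩ in the angular-momentum basis.
D^3_{-1,-2}(4.0315,0.1966,0.3283) = e^{-i·-1·4.0315}·d^3_{-1,-2}(0.1966)·e^{-i·-2·0.3283}. Compute d first:
c=cos(0.196600/2)=0.995172, s=sin(0.196600/2)=0.098142; N=√[2·24·1·120]=75.894664
k∈{0,1} keeps every argument non-negative
  k=0: (−1)^1·75.8947/(24)·0.9952^5·0.0981^1 = -0.302932
  k=1: (−1)^2·75.8947/(12)·0.9952^3·0.0981^3 = +0.005892
d^3_{-1,-2}(0.1966) = -0.302932 +0.005892 = -0.297040
Attach z-rotation phases: D = e^{-i(-1)(4.0315)}·(-0.297040)·e^{-i(-2)(0.3283)} = +0.007214+0.296952i

Wigner D-matrix element, Re=0.0072 Im=0.2970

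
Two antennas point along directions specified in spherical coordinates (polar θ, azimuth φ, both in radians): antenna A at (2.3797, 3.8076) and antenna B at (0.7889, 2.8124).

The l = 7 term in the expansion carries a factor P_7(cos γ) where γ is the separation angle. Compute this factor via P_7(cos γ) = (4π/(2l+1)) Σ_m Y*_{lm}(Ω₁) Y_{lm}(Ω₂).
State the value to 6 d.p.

0.284311

Expand P_7 via completeness: Σ_{m} conj(Y_{7,m}) at Ω₁ times Y_{7,m} at Ω₂ —
  term(m=-7) = (0.001312, 0.001068)   from Y*(Ω₁)=(0.001879, 0.037298), Y(Ω₂)=(0.030323, -0.033642)
  term(m=-6) = (-0.023457, 0.007565)   from Y*(Ω₁)=(0.096171, 0.110463), Y(Ω₂)=(-0.066206, 0.154708)
  term(m=-5) = (0.031321, -0.116052)   from Y*(Ω₁)=(0.327963, 0.062545), Y(Ω₂)=(0.027037, -0.359012)
  term(m=-4) = (0.138795, 0.154597)   from Y*(Ω₁)=(0.407453, -0.210864), Y(Ω₂)=(0.113802, 0.438318)
  term(m=-3) = (-0.059498, 0.009357)   from Y*(Ω₁)=(0.115170, -0.252973), Y(Ω₂)=(-0.119333, -0.180868)
  term(m=-2) = (0.018076, -0.040519)   from Y*(Ω₁)=(0.043322, 0.177970), Y(Ω₂)=(-0.191598, -0.148205)
  term(m=-1) = (0.068728, 0.105916)   from Y*(Ω₁)=(0.292476, 0.229820), Y(Ω₂)=(0.321214, 0.109734)
  term(m=+0) = (-0.011182, -0.000000)   from Y*(Ω₁)=(-0.075667, -0.000000), Y(Ω₂)=(0.147778, 0.000000)
  term(m=+1) = (0.068728, -0.105916)   from Y*(Ω₁)=(-0.292476, 0.229820), Y(Ω₂)=(-0.321214, 0.109734)
  term(m=+2) = (0.018076, 0.040519)   from Y*(Ω₁)=(0.043322, -0.177970), Y(Ω₂)=(-0.191598, 0.148205)
  term(m=+3) = (-0.059498, -0.009357)   from Y*(Ω₁)=(-0.115170, -0.252973), Y(Ω₂)=(0.119333, -0.180868)
  term(m=+4) = (0.138795, -0.154597)   from Y*(Ω₁)=(0.407453, 0.210864), Y(Ω₂)=(0.113802, -0.438318)
  term(m=+5) = (0.031321, 0.116052)   from Y*(Ω₁)=(-0.327963, 0.062545), Y(Ω₂)=(-0.027037, -0.359012)
  term(m=+6) = (-0.023457, -0.007565)   from Y*(Ω₁)=(0.096171, -0.110463), Y(Ω₂)=(-0.066206, -0.154708)
  term(m=+7) = (0.001312, -0.001068)   from Y*(Ω₁)=(-0.001879, 0.037298), Y(Ω₂)=(-0.030323, -0.033642)
Accumulated sum (0.339372, -0.000000); after 4π/(2l+1) scaling, (0.284311, -0.000000) ⇒ P_7 = 0.284311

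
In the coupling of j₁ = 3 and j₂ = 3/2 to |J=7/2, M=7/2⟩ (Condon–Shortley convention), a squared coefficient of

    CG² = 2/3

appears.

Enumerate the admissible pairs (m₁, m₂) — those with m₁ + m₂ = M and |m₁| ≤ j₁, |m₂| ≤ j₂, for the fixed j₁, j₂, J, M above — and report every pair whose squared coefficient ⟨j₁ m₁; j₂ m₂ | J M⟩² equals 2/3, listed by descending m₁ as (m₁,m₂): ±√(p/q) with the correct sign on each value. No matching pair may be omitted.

(3,1/2): +√(2/3)

Admissible pairs with m₁+m₂ = M = 7/2: (2,3/2), (3,1/2)
  (m₁,m₂)=(3,1/2): CG² = 2/3, CG = +√(2/3)   ← matches the target
  (m₁,m₂)=(2,3/2): CG² = 1/3, CG = −√(1/3)
Pairs with CG² = 2/3: (3,1/2): +√(2/3)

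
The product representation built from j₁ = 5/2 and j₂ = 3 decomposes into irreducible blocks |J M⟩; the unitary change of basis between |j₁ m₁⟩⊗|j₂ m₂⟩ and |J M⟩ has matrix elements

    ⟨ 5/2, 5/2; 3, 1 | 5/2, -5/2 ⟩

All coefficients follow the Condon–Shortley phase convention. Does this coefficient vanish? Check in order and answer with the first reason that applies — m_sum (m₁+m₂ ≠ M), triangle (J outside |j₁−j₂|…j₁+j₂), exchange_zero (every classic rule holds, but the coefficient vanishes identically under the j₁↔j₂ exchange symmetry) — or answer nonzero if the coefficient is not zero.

m_sum

m-sum: m₁+m₂ = 5/2+1 = 7/2, M = -5/2  ✗ ⇒ coefficient is 0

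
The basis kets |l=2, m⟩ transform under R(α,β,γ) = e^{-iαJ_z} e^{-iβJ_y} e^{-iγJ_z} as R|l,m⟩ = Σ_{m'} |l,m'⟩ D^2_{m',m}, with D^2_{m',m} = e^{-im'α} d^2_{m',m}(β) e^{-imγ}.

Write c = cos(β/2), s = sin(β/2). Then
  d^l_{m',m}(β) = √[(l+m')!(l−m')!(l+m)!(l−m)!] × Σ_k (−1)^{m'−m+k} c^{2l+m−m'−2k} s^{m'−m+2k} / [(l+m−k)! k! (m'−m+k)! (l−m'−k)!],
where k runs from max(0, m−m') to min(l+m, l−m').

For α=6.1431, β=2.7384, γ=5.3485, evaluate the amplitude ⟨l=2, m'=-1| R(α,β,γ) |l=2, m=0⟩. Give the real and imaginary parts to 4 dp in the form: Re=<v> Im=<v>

Re=-0.4377 Im=0.0617

Split into d^2_{-1,0}(β=2.7384) × two z-phases.
c=cos(2.738400/2)=0.200234, s=sin(2.738400/2)=0.979748; N=√[1·6·2·2]=4.898979
Admissible k: 1..2 (factorial args all ≥0)
  k=1: (−1)^0·4.8990/(2)·0.2002^3·0.9797^1 = +0.019266
  k=2: (−1)^1·4.8990/(2)·0.2002^1·0.9797^3 = -0.461271
d^2_{-1,0}(2.7384) = +0.019266 -0.461271 = -0.442004
D = (+0.990204-0.139628i)·(-0.442004)·(+1.000000+0.000000i) = -0.437675+0.061716i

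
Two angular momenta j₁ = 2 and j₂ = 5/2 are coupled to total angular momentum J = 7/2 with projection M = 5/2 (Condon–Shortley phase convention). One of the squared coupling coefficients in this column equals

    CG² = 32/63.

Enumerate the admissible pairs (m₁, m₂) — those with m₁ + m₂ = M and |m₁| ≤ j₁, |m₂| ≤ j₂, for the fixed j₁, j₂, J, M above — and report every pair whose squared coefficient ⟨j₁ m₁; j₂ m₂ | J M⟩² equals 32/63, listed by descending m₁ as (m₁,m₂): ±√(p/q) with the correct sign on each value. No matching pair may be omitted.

Admissible pairs with m₁+m₂ = M = 5/2: (0,5/2), (1,3/2), (2,1/2)
  (m₁,m₂)=(2,1/2): CG² = 32/63, CG = +√(32/63)   ← matches the target
  (m₁,m₂)=(1,3/2): CG² = 1/63, CG = −√(1/63)
  (m₁,m₂)=(0,5/2): CG² = 10/21, CG = −√(10/21)
Pairs with CG² = 32/63: (2,1/2): +√(32/63)

(2,1/2): +√(32/63)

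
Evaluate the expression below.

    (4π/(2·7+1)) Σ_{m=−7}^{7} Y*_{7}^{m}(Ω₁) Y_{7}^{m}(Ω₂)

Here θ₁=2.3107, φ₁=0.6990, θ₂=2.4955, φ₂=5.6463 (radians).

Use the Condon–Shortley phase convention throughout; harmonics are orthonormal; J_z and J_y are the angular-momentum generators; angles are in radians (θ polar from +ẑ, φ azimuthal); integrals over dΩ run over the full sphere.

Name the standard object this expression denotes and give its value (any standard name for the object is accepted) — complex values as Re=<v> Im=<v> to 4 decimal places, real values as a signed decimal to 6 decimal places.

This sum is the spherical-harmonic addition theorem: it equals the Legendre polynomial P_l(cos γ) of the angle γ between the two directions.
Term-by-term m-sum for l=7 (normalisation 4π/15 = 0.837758):
  m=-7: (0.01076 - 0.05895j) × (-0.00361 - 0.01388j) = -0.00086 + 0.00006j  (running Σ = -0.00086 + 0.00006j)
  m=-6: (0.10142 + 0.17779j) × (0.05534 + 0.04473j) = -0.00234 + 0.01438j  (running Σ = -0.00320 + 0.01444j)
  m=-5: (-0.37133 - 0.13698j) × (-0.21135 - 0.00906j) = 0.07724 + 0.03231j  (running Σ = 0.07404 + 0.04675j)
  m=-4: (0.40293 - 0.14507j) × (0.33736 - 0.22787j) = 0.10287 - 0.14075j  (running Σ = 0.17692 - 0.09400j)
  m=-3: (-0.05701 + 0.09815j) × (-0.15327 + 0.43348j) = -0.03381 - 0.03975j  (running Σ = 0.14311 - 0.13376j)
  m=-2: (0.05396 + 0.30913j) × (-0.03965 - 0.12955j) = 0.03791 - 0.01925j  (running Σ = 0.18102 - 0.15300j)
  m=-1: (-0.20297 - 0.17062j) × (-0.27706 - 0.20494j) = 0.02127 + 0.08887j  (running Σ = 0.20229 - 0.06413j)
  m=0: (-0.24346 + 0.00000j) × (0.25518 + 0.00000j) = -0.06213 + 0.00000j  (running Σ = 0.14016 - 0.06413j)
  m=1: (0.20297 - 0.17062j) × (0.27706 - 0.20494j) = 0.02127 - 0.08887j  (running Σ = 0.16143 - 0.15300j)
  m=2: (0.05396 - 0.30913j) × (-0.03965 + 0.12955j) = 0.03791 + 0.01925j  (running Σ = 0.19934 - 0.13376j)
  m=3: (0.05701 + 0.09815j) × (0.15327 + 0.43348j) = -0.03381 + 0.03975j  (running Σ = 0.16553 - 0.09400j)
  m=4: (0.40293 + 0.14507j) × (0.33736 + 0.22787j) = 0.10287 + 0.14075j  (running Σ = 0.26841 + 0.04675j)
  m=5: (0.37133 - 0.13698j) × (0.21135 - 0.00906j) = 0.07724 - 0.03231j  (running Σ = 0.34565 + 0.01444j)
  m=6: (0.10142 - 0.17779j) × (0.05534 - 0.04473j) = -0.00234 - 0.01438j  (running Σ = 0.34331 + 0.00006j)
  m=7: (-0.01076 - 0.05895j) × (0.00361 - 0.01388j) = -0.00086 - 0.00006j  (running Σ = 0.34245 - 0.00000j)
Accumulated sum 0.34245 - 0.00000j; after 4π/(2l+1) scaling, 0.28689 - 0.00000j ⇒ P_7 = 0.286890

Legendre polynomial (addition theorem), +0.286890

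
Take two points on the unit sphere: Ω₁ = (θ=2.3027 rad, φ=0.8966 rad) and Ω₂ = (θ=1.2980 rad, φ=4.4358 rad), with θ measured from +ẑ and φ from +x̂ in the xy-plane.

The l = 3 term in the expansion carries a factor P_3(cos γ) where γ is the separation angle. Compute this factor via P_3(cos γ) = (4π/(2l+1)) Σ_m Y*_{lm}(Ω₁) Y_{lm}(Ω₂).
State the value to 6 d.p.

Expand P_3 via completeness: Σ_{m} conj(Y_{3,m}) at Ω₁ times Y_{3,m} at Ω₂ —
  term(m=-3) = (-0.023619, 0.059485)   from Y*(Ω₁)=(-0.154526, 0.074986), Y(Ω₂)=(0.274916, -0.251542)
  term(m=-2) = (-0.067573, 0.068913)   from Y*(Ω₁)=(0.083367, -0.368647), Y(Ω₂)=(-0.217276, -0.134165)
  term(m=-1) = (0.054190, -0.022758)   from Y*(Ω₁)=(0.185059, 0.231582), Y(Ω₂)=(0.054142, -0.190733)
  term(m=+0) = (-0.050713, 0.000000)   from Y*(Ω₁)=(0.191272, -0.000000), Y(Ω₂)=(-0.265137, 0.000000)
  term(m=+1) = (0.054190, 0.022758)   from Y*(Ω₁)=(-0.185059, 0.231582), Y(Ω₂)=(-0.054142, -0.190733)
  term(m=+2) = (-0.067573, -0.068913)   from Y*(Ω₁)=(0.083367, 0.368647), Y(Ω₂)=(-0.217276, 0.134165)
  term(m=+3) = (-0.023619, -0.059485)   from Y*(Ω₁)=(0.154526, 0.074986), Y(Ω₂)=(-0.274916, -0.251542)
Total Σ_m = (-0.124719, 0.000000). Multiply by 1.795196: (-0.223895, 0.000000). P_3(cos γ) = -0.223895

-0.223895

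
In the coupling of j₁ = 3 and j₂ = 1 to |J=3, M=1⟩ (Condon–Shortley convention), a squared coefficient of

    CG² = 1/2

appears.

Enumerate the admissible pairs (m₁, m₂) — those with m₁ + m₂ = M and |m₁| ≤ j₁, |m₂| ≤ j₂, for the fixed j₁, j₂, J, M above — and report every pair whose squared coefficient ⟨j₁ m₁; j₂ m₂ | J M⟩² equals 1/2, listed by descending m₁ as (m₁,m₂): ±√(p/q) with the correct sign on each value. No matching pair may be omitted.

(0,1): −√(1/2)

Admissible pairs with m₁+m₂ = M = 1: (0,1), (1,0), (2,-1)
  (m₁,m₂)=(2,-1): CG² = 5/12, CG = +√(5/12)
  (m₁,m₂)=(1,0): CG² = 1/12, CG = +√(1/12)
  (m₁,m₂)=(0,1): CG² = 1/2, CG = −√(1/2)   ← matches the target
Pairs with CG² = 1/2: (0,1): −√(1/2)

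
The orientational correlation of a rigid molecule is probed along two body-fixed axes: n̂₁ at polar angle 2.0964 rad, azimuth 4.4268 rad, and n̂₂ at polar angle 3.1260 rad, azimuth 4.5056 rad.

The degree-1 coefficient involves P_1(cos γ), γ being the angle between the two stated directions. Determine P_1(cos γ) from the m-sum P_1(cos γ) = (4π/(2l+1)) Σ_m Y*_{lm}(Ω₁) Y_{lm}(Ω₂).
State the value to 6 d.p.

0.515120

Addition theorem: P_1(cos γ) = (4π/3) Σ_m Y*_{lm}(Ω₁) Y_{lm}(Ω₂), m = −1…1:
  m=-1: (-0.084196, -0.286755) × (-0.001106, 0.005272) = (0.001605, -0.000127)  (running Σ = (0.001605, -0.000127))
  m=0: (-0.245149, -0.000000) × (-0.488543, 0.000000) = (0.119766, 0.000000)  (running Σ = (0.121371, -0.000127))
  m=1: (0.084196, -0.286755) × (0.001106, 0.005272) = (0.001605, 0.000127)  (running Σ = (0.122976, 0.000000))
Total Σ_m = (0.122976, 0.000000). Multiply by 4.188790: (0.515120, 0.000000). P_1(cos γ) = 0.515120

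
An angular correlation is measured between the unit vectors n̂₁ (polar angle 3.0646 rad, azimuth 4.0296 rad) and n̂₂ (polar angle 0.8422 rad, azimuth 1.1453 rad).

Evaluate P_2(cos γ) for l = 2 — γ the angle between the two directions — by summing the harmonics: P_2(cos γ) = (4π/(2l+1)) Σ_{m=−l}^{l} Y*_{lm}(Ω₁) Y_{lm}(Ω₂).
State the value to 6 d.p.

Summing Y*_{l m}(θ₁,φ₁)·Y_{l m}(θ₂,φ₂) over m ∈ [−2, 2]; prefactor 4π/(2·2+1) = 2.513274:
  m=-2: (-0.000466, 0.002237) × (-0.141756, -0.161689) = (0.000428, -0.000242)  (running Σ = (0.000428, -0.000242))
  m=-1: (0.037382, 0.045964) × (0.158416, -0.349564) = (0.021989, -0.005786)  (running Σ = (0.022417, -0.006028))
  m=0: (0.625185, -0.000000) × (0.104067, 0.000000) = (0.065061, 0.000000)  (running Σ = (0.087478, -0.006028))
  m=1: (-0.037382, 0.045964) × (-0.158416, -0.349564) = (0.021989, 0.005786)  (running Σ = (0.109467, -0.000242))
  m=2: (-0.000466, -0.002237) × (-0.141756, 0.161689) = (0.000428, 0.000242)  (running Σ = (0.109895, 0.000000))
Σ over m = (0.109895, 0.000000); ×(4π/5) → (0.276196, 0.000000). Real part: 0.276196

0.276196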